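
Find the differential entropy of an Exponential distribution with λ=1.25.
0.7769 nats

We have X ~ Exponential(λ=1.25).

The differential entropy measures the uncertainty or information content of the distribution.

For an Exponential distribution with λ=1.25:
h(X) = 0.7769 nats

(In bits, this would be 1.1208 bits.)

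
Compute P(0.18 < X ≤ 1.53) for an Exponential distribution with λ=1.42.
0.660571

We have X ~ Exponential(λ=1.42).

To find P(0.18 < X ≤ 1.53), we use:
P(0.18 < X ≤ 1.53) = P(X ≤ 1.53) - P(X ≤ 0.18)
                 = F(1.53) - F(0.18)
                 = 0.886119 - 0.225548
                 = 0.660571

So there's approximately a 66.1% chance that X falls in this range.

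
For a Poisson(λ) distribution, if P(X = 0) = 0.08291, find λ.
λ = 2.4900

For a Poisson(λ) distribution, the PMF at 0 is:
P(X = 0) = λ^0 e^(-λ) / 0! = e^(-λ)

Given P(X = 0) = 0.08291:
e^(-λ) = 0.08291
-λ = ln(0.08291)
λ = -ln(0.08291) = 2.4900

Verification: e^(-2.4900) = 0.08291 ✓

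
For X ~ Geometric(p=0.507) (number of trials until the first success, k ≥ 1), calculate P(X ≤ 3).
0.880177

We have X ~ Geometric(p=0.507) (number of trials until the first success, k ≥ 1).

The CDF gives us P(X ≤ k).

Using the CDF:
P(X ≤ 3) = 0.880177

This means there's approximately a 88.0% chance that X is at most 3.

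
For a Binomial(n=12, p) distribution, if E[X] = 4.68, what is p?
p = 0.39

For a Binomial(n, p) distribution:
E[X] = n × p

Given n = 12 and E[X] = 4.68:
4.68 = 12 × p
p = 4.68 / 12 = 0.39

Verification: Binomial(12, 0.39) has E[X] = 4.68 ✓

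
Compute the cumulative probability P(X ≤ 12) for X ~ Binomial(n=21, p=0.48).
0.854733

We have X ~ Binomial(n=21, p=0.48).

The CDF gives us P(X ≤ k).

Using the CDF:
P(X ≤ 12) = 0.854733

This means there's approximately a 85.5% chance that X is at most 12.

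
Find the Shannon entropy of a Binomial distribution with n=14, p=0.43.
2.0343 nats

We have X ~ Binomial(n=14, p=0.43).

The Shannon entropy measures the uncertainty or information content of the distribution.

For a Binomial distribution with n=14, p=0.43:
H(X) = 2.0343 nats

(In bits, this would be 2.9349 bits.)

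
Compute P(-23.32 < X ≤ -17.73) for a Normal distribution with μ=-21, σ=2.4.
0.746625

We have X ~ Normal(μ=-21, σ=2.4).

To find P(-23.32 < X ≤ -17.73), we use:
P(-23.32 < X ≤ -17.73) = P(X ≤ -17.73) - P(X ≤ -23.32)
                 = F(-17.73) - F(-23.32)
                 = 0.913480 - 0.166855
                 = 0.746625

So there's approximately a 74.7% chance that X falls in this range.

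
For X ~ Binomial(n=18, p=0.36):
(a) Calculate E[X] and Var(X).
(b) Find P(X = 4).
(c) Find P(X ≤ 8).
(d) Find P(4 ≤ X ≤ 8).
(a) E[X] = 6.4800, Var(X) = 4.1472
(b) P(X = 4) = 0.099415
(c) P(X ≤ 8) = 0.839611
(d) P(4 ≤ X ≤ 8) = 0.773161

We have X ~ Binomial(n=18, p=0.36).

(a) Moments:
E[X] = 6.4800
Var(X) = 4.1472
σ = √Var(X) = 2.0365

(b) Point probability using PMF:
P(X = 4) = 0.099415

(c) Cumulative probability using CDF:
P(X ≤ 8) = F(8) = 0.839611

(d) Range probability:
P(4 ≤ X ≤ 8) = P(X ≤ 8) - P(X ≤ 3)
                   = F(8) - F(3)
                   = 0.839611 - 0.066450
                   = 0.773161

This means approximately 77.3% of outcomes fall in the interval [4, 8].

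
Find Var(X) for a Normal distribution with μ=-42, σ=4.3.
18.4900

We have X ~ Normal(μ=-42, σ=4.3).

For a Normal distribution with μ=-42, σ=4.3:
Var(X) = 18.4900

The variance measures the spread of the distribution around the mean.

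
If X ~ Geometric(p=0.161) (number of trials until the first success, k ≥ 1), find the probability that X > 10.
0.172830

We have X ~ Geometric(p=0.161) (number of trials until the first success, k ≥ 1).

P(X > 10) = 1 - P(X ≤ 10)
                = 1 - F(10)
                = 1 - 0.827170
                = 0.172830

So there's approximately a 17.3% chance that X exceeds 10.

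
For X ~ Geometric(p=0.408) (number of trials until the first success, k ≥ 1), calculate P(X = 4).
0.084650

We have X ~ Geometric(p=0.408) (number of trials until the first success, k ≥ 1).

For a Geometric distribution, the PMF gives us the probability of each outcome.

Using the PMF formula:
P(X = 4) = 0.084650

Rounded to 4 decimal places: 0.0846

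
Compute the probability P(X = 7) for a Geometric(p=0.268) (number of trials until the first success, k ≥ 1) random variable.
0.041229

We have X ~ Geometric(p=0.268) (number of trials until the first success, k ≥ 1).

For a Geometric distribution, the PMF gives us the probability of each outcome.

Using the PMF formula:
P(X = 7) = 0.041229

Rounded to 4 decimal places: 0.0412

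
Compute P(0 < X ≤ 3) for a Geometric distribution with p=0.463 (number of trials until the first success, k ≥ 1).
0.845146

We have X ~ Geometric(p=0.463) (number of trials until the first success, k ≥ 1).

To find P(0 < X ≤ 3), we use:
P(0 < X ≤ 3) = P(X ≤ 3) - P(X ≤ 0)
                 = F(3) - F(0)
                 = 0.845146 - 0.000000
                 = 0.845146

So there's approximately a 84.5% chance that X falls in this range.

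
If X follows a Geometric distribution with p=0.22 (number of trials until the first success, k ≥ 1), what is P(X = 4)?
0.104401

We have X ~ Geometric(p=0.22) (number of trials until the first success, k ≥ 1).

For a Geometric distribution, the PMF gives us the probability of each outcome.

Using the PMF formula:
P(X = 4) = 0.104401

Rounded to 4 decimal places: 0.1044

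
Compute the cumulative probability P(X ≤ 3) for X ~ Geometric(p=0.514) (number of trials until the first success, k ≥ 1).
0.885209

We have X ~ Geometric(p=0.514) (number of trials until the first success, k ≥ 1).

The CDF gives us P(X ≤ k).

Using the CDF:
P(X ≤ 3) = 0.885209

This means there's approximately a 88.5% chance that X is at most 3.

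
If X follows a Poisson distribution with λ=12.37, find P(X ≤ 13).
0.641947

We have X ~ Poisson(λ=12.37).

The CDF gives us P(X ≤ k).

Using the CDF:
P(X ≤ 13) = 0.641947

This means there's approximately a 64.2% chance that X is at most 13.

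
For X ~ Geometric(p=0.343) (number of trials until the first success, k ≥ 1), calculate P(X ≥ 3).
0.431649

We have X ~ Geometric(p=0.343) (number of trials until the first success, k ≥ 1).

For discrete distributions, P(X ≥ 3) = 1 - P(X ≤ 2).

P(X ≤ 2) = 0.568351
P(X ≥ 3) = 1 - 0.568351 = 0.431649

So there's approximately a 43.2% chance that X is at least 3.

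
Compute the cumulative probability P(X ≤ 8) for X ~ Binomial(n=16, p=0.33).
0.953031

We have X ~ Binomial(n=16, p=0.33).

The CDF gives us P(X ≤ k).

Using the CDF:
P(X ≤ 8) = 0.953031

This means there's approximately a 95.3% chance that X is at most 8.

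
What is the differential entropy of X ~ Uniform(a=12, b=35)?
3.1355 nats

We have X ~ Uniform(a=12, b=35).

The differential entropy measures the uncertainty or information content of the distribution.

For a Uniform distribution with a=12, b=35:
h(X) = 3.1355 nats

(In bits, this would be 4.5236 bits.)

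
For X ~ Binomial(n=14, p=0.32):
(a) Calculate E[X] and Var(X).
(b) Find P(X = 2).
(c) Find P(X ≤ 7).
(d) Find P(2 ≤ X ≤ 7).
(a) E[X] = 4.4800, Var(X) = 3.0464
(b) P(X = 2) = 0.091085
(c) P(X ≤ 7) = 0.954240
(d) P(2 ≤ X ≤ 7) = 0.919942

We have X ~ Binomial(n=14, p=0.32).

(a) Moments:
E[X] = 4.4800
Var(X) = 3.0464
σ = √Var(X) = 1.7454

(b) Point probability using PMF:
P(X = 2) = 0.091085

(c) Cumulative probability using CDF:
P(X ≤ 7) = F(7) = 0.954240

(d) Range probability:
P(2 ≤ X ≤ 7) = P(X ≤ 7) - P(X ≤ 1)
                   = F(7) - F(1)
                   = 0.954240 - 0.034298
                   = 0.919942

This means approximately 92.0% of outcomes fall in the interval [2, 7].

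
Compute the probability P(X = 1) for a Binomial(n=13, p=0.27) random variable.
0.080386

We have X ~ Binomial(n=13, p=0.27).

For a Binomial distribution, the PMF gives us the probability of each outcome.

Using the PMF formula:
P(X = 1) = 0.080386

Rounded to 4 decimal places: 0.0804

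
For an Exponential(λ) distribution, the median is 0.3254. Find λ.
λ = 2.1301

For X ~ Exponential(λ), the CDF is F(x) = 1 - e^(-λx).
The median m satisfies F(m) = 0.5:
1 - e^(-λm) = 0.5
e^(-λm) = 0.5
λm = ln(2)
m = ln(2) / λ

Given m = 0.3254:
λ = ln(2) / 0.3254 = 0.693147 / 0.3254 = 2.1301

Verification: ln(2) / 2.1301 = 0.3254 ✓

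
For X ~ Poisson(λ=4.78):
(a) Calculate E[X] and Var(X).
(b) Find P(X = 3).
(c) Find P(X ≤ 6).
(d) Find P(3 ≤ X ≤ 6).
(a) E[X] = 4.7800, Var(X) = 4.7800
(b) P(X = 3) = 0.152829
(c) P(X ≤ 6) = 0.793594
(d) P(3 ≤ X ≤ 6) = 0.649147

We have X ~ Poisson(λ=4.78).

(a) Moments:
E[X] = 4.7800
Var(X) = 4.7800
σ = √Var(X) = 2.1863

(b) Point probability using PMF:
P(X = 3) = 0.152829

(c) Cumulative probability using CDF:
P(X ≤ 6) = F(6) = 0.793594

(d) Range probability:
P(3 ≤ X ≤ 6) = P(X ≤ 6) - P(X ≤ 2)
                   = F(6) - F(2)
                   = 0.793594 - 0.144446
                   = 0.649147

This means approximately 64.9% of outcomes fall in the interval [3, 6].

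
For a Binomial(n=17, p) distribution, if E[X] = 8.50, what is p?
p = 0.5

For a Binomial(n, p) distribution:
E[X] = n × p

Given n = 17 and E[X] = 8.50:
8.50 = 17 × p
p = 8.50 / 17 = 0.5

Verification: Binomial(17, 0.5) has E[X] = 8.50 ✓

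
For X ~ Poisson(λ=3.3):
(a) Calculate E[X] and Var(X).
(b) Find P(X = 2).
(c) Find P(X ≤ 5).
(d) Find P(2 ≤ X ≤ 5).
(a) E[X] = 3.3000, Var(X) = 3.3000
(b) P(X = 2) = 0.200829
(c) P(X ≤ 5) = 0.882877
(d) P(2 ≤ X ≤ 5) = 0.724279

We have X ~ Poisson(λ=3.3).

(a) Moments:
E[X] = 3.3000
Var(X) = 3.3000
σ = √Var(X) = 1.8166

(b) Point probability using PMF:
P(X = 2) = 0.200829

(c) Cumulative probability using CDF:
P(X ≤ 5) = F(5) = 0.882877

(d) Range probability:
P(2 ≤ X ≤ 5) = P(X ≤ 5) - P(X ≤ 1)
                   = F(5) - F(1)
                   = 0.882877 - 0.158598
                   = 0.724279

This means approximately 72.4% of outcomes fall in the interval [2, 5].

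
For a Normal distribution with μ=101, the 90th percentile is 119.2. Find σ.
σ = 14.2015

For X ~ Normal(μ, σ), the p-th percentile satisfies x = μ + z_p × σ,
where z_p = Φ⁻¹(p) is the standard normal quantile.

Step 1: z_{0.9} = Φ⁻¹(0.9) = 1.2816

Step 2: Solve for σ:
119.2 = 101 + 1.2816 × σ
σ = (119.2 - 101) / 1.2816
σ = 18.20 / 1.2816
σ = 14.2015

Verification: μ + z × σ = 101 + 1.2816 × 14.2015 = 119.20 ✓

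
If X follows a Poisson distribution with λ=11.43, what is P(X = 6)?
0.033648

We have X ~ Poisson(λ=11.43).

For a Poisson distribution, the PMF gives us the probability of each outcome.

Using the PMF formula:
P(X = 6) = 0.033648

Rounded to 4 decimal places: 0.0336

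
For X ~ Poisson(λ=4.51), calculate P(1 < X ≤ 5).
0.640620

We have X ~ Poisson(λ=4.51).

To find P(1 < X ≤ 5), we use:
P(1 < X ≤ 5) = P(X ≤ 5) - P(X ≤ 1)
                 = F(5) - F(1)
                 = 0.701221 - 0.060602
                 = 0.640620

So there's approximately a 64.1% chance that X falls in this range.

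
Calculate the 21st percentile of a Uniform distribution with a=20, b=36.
23.3600

We have X ~ Uniform(a=20, b=36).

We want to find x such that P(X ≤ x) = 0.21.

This is the 21st percentile, which means 21% of values fall below this point.

Using the inverse CDF (quantile function):
x = F⁻¹(0.21) = 23.3600

Verification: P(X ≤ 23.3600) = 0.21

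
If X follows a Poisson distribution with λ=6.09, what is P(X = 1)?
0.013796

We have X ~ Poisson(λ=6.09).

For a Poisson distribution, the PMF gives us the probability of each outcome.

Using the PMF formula:
P(X = 1) = 0.013796

Rounded to 4 decimal places: 0.0138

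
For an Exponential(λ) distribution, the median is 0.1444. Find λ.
λ = 4.8002

For X ~ Exponential(λ), the CDF is F(x) = 1 - e^(-λx).
The median m satisfies F(m) = 0.5:
1 - e^(-λm) = 0.5
e^(-λm) = 0.5
λm = ln(2)
m = ln(2) / λ

Given m = 0.1444:
λ = ln(2) / 0.1444 = 0.693147 / 0.1444 = 4.8002

Verification: ln(2) / 4.8002 = 0.1444 ✓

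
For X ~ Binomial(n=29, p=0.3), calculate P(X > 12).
0.065222

We have X ~ Binomial(n=29, p=0.3).

P(X > 12) = 1 - P(X ≤ 12)
                = 1 - F(12)
                = 1 - 0.934778
                = 0.065222

So there's approximately a 6.5% chance that X exceeds 12.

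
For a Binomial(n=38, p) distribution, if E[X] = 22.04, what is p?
p = 0.58

For a Binomial(n, p) distribution:
E[X] = n × p

Given n = 38 and E[X] = 22.04:
22.04 = 38 × p
p = 22.04 / 38 = 0.58

Verification: Binomial(38, 0.58) has E[X] = 22.04 ✓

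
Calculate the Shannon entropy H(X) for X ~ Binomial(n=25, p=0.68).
2.2635 nats

We have X ~ Binomial(n=25, p=0.68).

The Shannon entropy measures the uncertainty or information content of the distribution.

For a Binomial distribution with n=25, p=0.68:
H(X) = 2.2635 nats

(In bits, this would be 3.2655 bits.)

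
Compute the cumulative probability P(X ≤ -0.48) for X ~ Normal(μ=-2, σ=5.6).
0.606969

We have X ~ Normal(μ=-2, σ=5.6).

The CDF gives us P(X ≤ k).

Using the CDF:
P(X ≤ -0.48) = 0.606969

This means there's approximately a 60.7% chance that X is at most -0.48.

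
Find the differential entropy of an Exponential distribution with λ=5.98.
-0.7884 nats

We have X ~ Exponential(λ=5.98).

The differential entropy measures the uncertainty or information content of the distribution.

For an Exponential distribution with λ=5.98:
h(X) = -0.7884 nats

(In bits, this would be -1.1375 bits.)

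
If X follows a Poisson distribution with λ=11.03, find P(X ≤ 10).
0.456312

We have X ~ Poisson(λ=11.03).

The CDF gives us P(X ≤ k).

Using the CDF:
P(X ≤ 10) = 0.456312

This means there's approximately a 45.6% chance that X is at most 10.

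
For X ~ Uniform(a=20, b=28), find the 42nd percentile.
23.3600

We have X ~ Uniform(a=20, b=28).

We want to find x such that P(X ≤ x) = 0.42.

This is the 42nd percentile, which means 42% of values fall below this point.

Using the inverse CDF (quantile function):
x = F⁻¹(0.42) = 23.3600

Verification: P(X ≤ 23.3600) = 0.42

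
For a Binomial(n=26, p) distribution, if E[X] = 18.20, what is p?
p = 0.7

For a Binomial(n, p) distribution:
E[X] = n × p

Given n = 26 and E[X] = 18.20:
18.20 = 26 × p
p = 18.20 / 26 = 0.7

Verification: Binomial(26, 0.7) has E[X] = 18.20 ✓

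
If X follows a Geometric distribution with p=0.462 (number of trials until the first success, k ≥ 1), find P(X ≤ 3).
0.844279

We have X ~ Geometric(p=0.462) (number of trials until the first success, k ≥ 1).

The CDF gives us P(X ≤ k).

Using the CDF:
P(X ≤ 3) = 0.844279

This means there's approximately a 84.4% chance that X is at most 3.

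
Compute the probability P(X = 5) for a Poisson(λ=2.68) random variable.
0.078992

We have X ~ Poisson(λ=2.68).

For a Poisson distribution, the PMF gives us the probability of each outcome.

Using the PMF formula:
P(X = 5) = 0.078992

Rounded to 4 decimal places: 0.0790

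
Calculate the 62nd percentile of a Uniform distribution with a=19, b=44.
34.5000

We have X ~ Uniform(a=19, b=44).

We want to find x such that P(X ≤ x) = 0.62.

This is the 62nd percentile, which means 62% of values fall below this point.

Using the inverse CDF (quantile function):
x = F⁻¹(0.62) = 34.5000

Verification: P(X ≤ 34.5000) = 0.62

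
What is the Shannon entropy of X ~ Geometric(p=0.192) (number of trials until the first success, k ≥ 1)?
2.5474 nats

We have X ~ Geometric(p=0.192) (number of trials until the first success, k ≥ 1).

The Shannon entropy measures the uncertainty or information content of the distribution.

For a Geometric distribution with p=0.192 (number of trials until the first success, k ≥ 1):
H(X) = 2.5474 nats

(In bits, this would be 3.6752 bits.)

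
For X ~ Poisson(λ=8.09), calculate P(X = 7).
0.137964

We have X ~ Poisson(λ=8.09).

For a Poisson distribution, the PMF gives us the probability of each outcome.

Using the PMF formula:
P(X = 7) = 0.137964

Rounded to 4 decimal places: 0.1380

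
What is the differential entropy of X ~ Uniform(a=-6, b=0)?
1.7918 nats

We have X ~ Uniform(a=-6, b=0).

The differential entropy measures the uncertainty or information content of the distribution.

For a Uniform distribution with a=-6, b=0:
h(X) = 1.7918 nats

(In bits, this would be 2.5850 bits.)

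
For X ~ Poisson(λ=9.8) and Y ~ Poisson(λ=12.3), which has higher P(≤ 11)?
X has higher probability (P(X ≤ 11) = 0.7193 > P(Y ≤ 11) = 0.4278)

Compute P(≤ 11) for each distribution:

X ~ Poisson(λ=9.8):
P(X ≤ 11) = 0.7193

Y ~ Poisson(λ=12.3):
P(Y ≤ 11) = 0.4278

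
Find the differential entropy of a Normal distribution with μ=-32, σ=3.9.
2.7799 nats

We have X ~ Normal(μ=-32, σ=3.9).

The differential entropy measures the uncertainty or information content of the distribution.

For a Normal distribution with μ=-32, σ=3.9:
h(X) = 2.7799 nats

(In bits, this would be 4.0106 bits.)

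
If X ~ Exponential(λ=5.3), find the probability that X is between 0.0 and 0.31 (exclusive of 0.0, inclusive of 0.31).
0.806601

We have X ~ Exponential(λ=5.3).

To find P(0.0 < X ≤ 0.31), we use:
P(0.0 < X ≤ 0.31) = P(X ≤ 0.31) - P(X ≤ 0.0)
                 = F(0.31) - F(0.0)
                 = 0.806601 - 0.000000
                 = 0.806601

So there's approximately a 80.7% chance that X falls in this range.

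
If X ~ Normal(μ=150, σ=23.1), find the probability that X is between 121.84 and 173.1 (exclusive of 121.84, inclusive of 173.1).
0.729932

We have X ~ Normal(μ=150, σ=23.1).

To find P(121.84 < X ≤ 173.1), we use:
P(121.84 < X ≤ 173.1) = P(X ≤ 173.1) - P(X ≤ 121.84)
                 = F(173.1) - F(121.84)
                 = 0.841345 - 0.111413
                 = 0.729932

So there's approximately a 73.0% chance that X falls in this range.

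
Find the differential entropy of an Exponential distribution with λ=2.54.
0.0678 nats

We have X ~ Exponential(λ=2.54).

The differential entropy measures the uncertainty or information content of the distribution.

For an Exponential distribution with λ=2.54:
h(X) = 0.0678 nats

(In bits, this would be 0.0979 bits.)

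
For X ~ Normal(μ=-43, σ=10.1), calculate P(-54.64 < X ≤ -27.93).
0.807598

We have X ~ Normal(μ=-43, σ=10.1).

To find P(-54.64 < X ≤ -27.93), we use:
P(-54.64 < X ≤ -27.93) = P(X ≤ -27.93) - P(X ≤ -54.64)
                 = F(-27.93) - F(-54.64)
                 = 0.932161 - 0.124563
                 = 0.807598

So there's approximately a 80.8% chance that X falls in this range.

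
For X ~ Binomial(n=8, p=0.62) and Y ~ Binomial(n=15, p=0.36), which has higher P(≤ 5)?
X has higher probability (P(X ≤ 5) = 0.6415 > P(Y ≤ 5) = 0.5316)

Compute P(≤ 5) for each distribution:

X ~ Binomial(n=8, p=0.62):
P(X ≤ 5) = 0.6415

Y ~ Binomial(n=15, p=0.36):
P(Y ≤ 5) = 0.5316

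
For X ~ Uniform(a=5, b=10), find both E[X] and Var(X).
E[X] = 7.5000, Var(X) = 2.0833

We have X ~ Uniform(a=5, b=10).

For a Uniform distribution with a=5, b=10:

Expected value:
E[X] = 7.5000

Variance:
Var(X) = 2.0833

Standard deviation:
σ = √Var(X) = 1.4434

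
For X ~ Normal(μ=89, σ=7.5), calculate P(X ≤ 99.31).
0.915383

We have X ~ Normal(μ=89, σ=7.5).

The CDF gives us P(X ≤ k).

Using the CDF:
P(X ≤ 99.31) = 0.915383

This means there's approximately a 91.5% chance that X is at most 99.31.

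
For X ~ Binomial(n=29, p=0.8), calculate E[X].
23.2000

We have X ~ Binomial(n=29, p=0.8).

For a Binomial distribution with n=29, p=0.8:
E[X] = 23.2000

This is the expected (average) value of X.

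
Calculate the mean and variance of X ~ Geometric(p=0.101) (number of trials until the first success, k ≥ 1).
E[X] = 9.9010, Var(X) = 88.1286

We have X ~ Geometric(p=0.101) (number of trials until the first success, k ≥ 1).

For a Geometric distribution with p=0.101 (number of trials until the first success, k ≥ 1):

Expected value:
E[X] = 9.9010

Variance:
Var(X) = 88.1286

Standard deviation:
σ = √Var(X) = 9.3877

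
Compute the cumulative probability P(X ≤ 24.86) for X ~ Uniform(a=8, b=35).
0.624444

We have X ~ Uniform(a=8, b=35).

The CDF gives us P(X ≤ k).

Using the CDF:
P(X ≤ 24.86) = 0.624444

This means there's approximately a 62.4% chance that X is at most 24.86.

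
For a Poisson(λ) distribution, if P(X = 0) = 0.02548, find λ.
λ = 3.6699

For a Poisson(λ) distribution, the PMF at 0 is:
P(X = 0) = λ^0 e^(-λ) / 0! = e^(-λ)

Given P(X = 0) = 0.02548:
e^(-λ) = 0.02548
-λ = ln(0.02548)
λ = -ln(0.02548) = 3.6699

Verification: e^(-3.6699) = 0.02548 ✓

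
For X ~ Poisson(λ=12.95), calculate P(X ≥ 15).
0.319774

We have X ~ Poisson(λ=12.95).

For discrete distributions, P(X ≥ 15) = 1 - P(X ≤ 14).

P(X ≤ 14) = 0.680226
P(X ≥ 15) = 1 - 0.680226 = 0.319774

So there's approximately a 32.0% chance that X is at least 15.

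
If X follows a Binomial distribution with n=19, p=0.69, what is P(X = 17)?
0.029933

We have X ~ Binomial(n=19, p=0.69).

For a Binomial distribution, the PMF gives us the probability of each outcome.

Using the PMF formula:
P(X = 17) = 0.029933

Rounded to 4 decimal places: 0.0299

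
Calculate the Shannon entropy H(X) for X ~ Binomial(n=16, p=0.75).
1.9588 nats

We have X ~ Binomial(n=16, p=0.75).

The Shannon entropy measures the uncertainty or information content of the distribution.

For a Binomial distribution with n=16, p=0.75:
H(X) = 1.9588 nats

(In bits, this would be 2.8260 bits.)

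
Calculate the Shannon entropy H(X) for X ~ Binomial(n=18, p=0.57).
2.1604 nats

We have X ~ Binomial(n=18, p=0.57).

The Shannon entropy measures the uncertainty or information content of the distribution.

For a Binomial distribution with n=18, p=0.57:
H(X) = 2.1604 nats

(In bits, this would be 3.1167 bits.)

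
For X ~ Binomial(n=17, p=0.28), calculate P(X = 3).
0.150189

We have X ~ Binomial(n=17, p=0.28).

For a Binomial distribution, the PMF gives us the probability of each outcome.

Using the PMF formula:
P(X = 3) = 0.150189

Rounded to 4 decimal places: 0.1502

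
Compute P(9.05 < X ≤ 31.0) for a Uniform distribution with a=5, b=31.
0.844231

We have X ~ Uniform(a=5, b=31).

To find P(9.05 < X ≤ 31.0), we use:
P(9.05 < X ≤ 31.0) = P(X ≤ 31.0) - P(X ≤ 9.05)
                 = F(31.0) - F(9.05)
                 = 1.000000 - 0.155769
                 = 0.844231

So there's approximately a 84.4% chance that X falls in this range.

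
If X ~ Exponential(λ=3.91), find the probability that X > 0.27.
0.347949

We have X ~ Exponential(λ=3.91).

P(X > 0.27) = 1 - P(X ≤ 0.27)
                = 1 - F(0.27)
                = 1 - 0.652051
                = 0.347949

So there's approximately a 34.8% chance that X exceeds 0.27.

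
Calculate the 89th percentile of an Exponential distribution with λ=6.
0.3679

We have X ~ Exponential(λ=6).

We want to find x such that P(X ≤ x) = 0.89.

This is the 89th percentile, which means 89% of values fall below this point.

Using the inverse CDF (quantile function):
x = F⁻¹(0.89) = 0.3679

Verification: P(X ≤ 0.3679) = 0.89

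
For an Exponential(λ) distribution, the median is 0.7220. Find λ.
λ = 0.9600

For X ~ Exponential(λ), the CDF is F(x) = 1 - e^(-λx).
The median m satisfies F(m) = 0.5:
1 - e^(-λm) = 0.5
e^(-λm) = 0.5
λm = ln(2)
m = ln(2) / λ

Given m = 0.7220:
λ = ln(2) / 0.7220 = 0.693147 / 0.7220 = 0.9600

Verification: ln(2) / 0.9600 = 0.7220 ✓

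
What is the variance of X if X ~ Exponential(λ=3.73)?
0.0719

We have X ~ Exponential(λ=3.73).

For an Exponential distribution with λ=3.73:
Var(X) = 0.0719

The variance measures the spread of the distribution around the mean.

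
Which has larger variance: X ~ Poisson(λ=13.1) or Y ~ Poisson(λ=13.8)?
Y has larger variance (13.8000 > 13.1000)

Compute the variance for each distribution:

X ~ Poisson(λ=13.1):
Var(X) = 13.1000

Y ~ Poisson(λ=13.8):
Var(Y) = 13.8000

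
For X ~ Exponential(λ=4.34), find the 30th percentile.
0.0822

We have X ~ Exponential(λ=4.34).

We want to find x such that P(X ≤ x) = 0.3.

This is the 30th percentile, which means 30% of values fall below this point.

Using the inverse CDF (quantile function):
x = F⁻¹(0.3) = 0.0822

Verification: P(X ≤ 0.0822) = 0.3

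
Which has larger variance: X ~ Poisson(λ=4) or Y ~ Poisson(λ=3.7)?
X has larger variance (4.0000 > 3.7000)

Compute the variance for each distribution:

X ~ Poisson(λ=4):
Var(X) = 4.0000

Y ~ Poisson(λ=3.7):
Var(Y) = 3.7000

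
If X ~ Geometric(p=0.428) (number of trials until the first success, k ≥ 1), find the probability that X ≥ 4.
0.187149

We have X ~ Geometric(p=0.428) (number of trials until the first success, k ≥ 1).

For discrete distributions, P(X ≥ 4) = 1 - P(X ≤ 3).

P(X ≤ 3) = 0.812851
P(X ≥ 4) = 1 - 0.812851 = 0.187149

So there's approximately a 18.7% chance that X is at least 4.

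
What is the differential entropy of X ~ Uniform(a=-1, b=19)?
2.9957 nats

We have X ~ Uniform(a=-1, b=19).

The differential entropy measures the uncertainty or information content of the distribution.

For a Uniform distribution with a=-1, b=19:
h(X) = 2.9957 nats

(In bits, this would be 4.3219 bits.)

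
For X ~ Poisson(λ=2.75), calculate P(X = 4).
0.152339

We have X ~ Poisson(λ=2.75).

For a Poisson distribution, the PMF gives us the probability of each outcome.

Using the PMF formula:
P(X = 4) = 0.152339

Rounded to 4 decimal places: 0.1523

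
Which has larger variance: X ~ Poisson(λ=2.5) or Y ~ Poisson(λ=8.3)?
Y has larger variance (8.3000 > 2.5000)

Compute the variance for each distribution:

X ~ Poisson(λ=2.5):
Var(X) = 2.5000

Y ~ Poisson(λ=8.3):
Var(Y) = 8.3000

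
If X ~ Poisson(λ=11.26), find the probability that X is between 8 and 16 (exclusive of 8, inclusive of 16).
0.724253

We have X ~ Poisson(λ=11.26).

To find P(8 < X ≤ 16), we use:
P(8 < X ≤ 16) = P(X ≤ 16) - P(X ≤ 8)
                 = F(16) - F(8)
                 = 0.933968 - 0.209714
                 = 0.724253

So there's approximately a 72.4% chance that X falls in this range.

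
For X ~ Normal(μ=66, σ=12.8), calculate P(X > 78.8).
0.158655

We have X ~ Normal(μ=66, σ=12.8).

P(X > 78.8) = 1 - P(X ≤ 78.8)
                = 1 - F(78.8)
                = 1 - 0.841345
                = 0.158655

So there's approximately a 15.9% chance that X exceeds 78.8.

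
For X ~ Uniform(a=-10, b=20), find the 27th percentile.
-1.9000

We have X ~ Uniform(a=-10, b=20).

We want to find x such that P(X ≤ x) = 0.27.

This is the 27th percentile, which means 27% of values fall below this point.

Using the inverse CDF (quantile function):
x = F⁻¹(0.27) = -1.9000

Verification: P(X ≤ -1.9000) = 0.27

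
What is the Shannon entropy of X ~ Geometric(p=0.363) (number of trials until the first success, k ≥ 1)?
1.8048 nats

We have X ~ Geometric(p=0.363) (number of trials until the first success, k ≥ 1).

The Shannon entropy measures the uncertainty or information content of the distribution.

For a Geometric distribution with p=0.363 (number of trials until the first success, k ≥ 1):
H(X) = 1.8048 nats

(In bits, this would be 2.6037 bits.)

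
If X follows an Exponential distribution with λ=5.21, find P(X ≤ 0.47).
0.913594

We have X ~ Exponential(λ=5.21).

The CDF gives us P(X ≤ k).

Using the CDF:
P(X ≤ 0.47) = 0.913594

This means there's approximately a 91.4% chance that X is at most 0.47.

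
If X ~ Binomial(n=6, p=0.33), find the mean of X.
1.9800

We have X ~ Binomial(n=6, p=0.33).

For a Binomial distribution with n=6, p=0.33:
E[X] = 1.9800

This is the expected (average) value of X.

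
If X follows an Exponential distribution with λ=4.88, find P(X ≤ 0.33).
0.800192

We have X ~ Exponential(λ=4.88).

The CDF gives us P(X ≤ k).

Using the CDF:
P(X ≤ 0.33) = 0.800192

This means there's approximately a 80.0% chance that X is at most 0.33.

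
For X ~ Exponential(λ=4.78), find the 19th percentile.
0.0441

We have X ~ Exponential(λ=4.78).

We want to find x such that P(X ≤ x) = 0.19.

This is the 19th percentile, which means 19% of values fall below this point.

Using the inverse CDF (quantile function):
x = F⁻¹(0.19) = 0.0441

Verification: P(X ≤ 0.0441) = 0.19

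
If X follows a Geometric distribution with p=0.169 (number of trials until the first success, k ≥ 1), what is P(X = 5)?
0.080592

We have X ~ Geometric(p=0.169) (number of trials until the first success, k ≥ 1).

For a Geometric distribution, the PMF gives us the probability of each outcome.

Using the PMF formula:
P(X = 5) = 0.080592

Rounded to 4 decimal places: 0.0806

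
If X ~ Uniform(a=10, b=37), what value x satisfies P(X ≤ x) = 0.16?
14.3200

We have X ~ Uniform(a=10, b=37).

We want to find x such that P(X ≤ x) = 0.16.

This is the 16th percentile, which means 16% of values fall below this point.

Using the inverse CDF (quantile function):
x = F⁻¹(0.16) = 14.3200

Verification: P(X ≤ 14.3200) = 0.16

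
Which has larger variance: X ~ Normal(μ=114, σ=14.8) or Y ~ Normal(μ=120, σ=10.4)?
X has larger variance (219.0400 > 108.1600)

Compute the variance for each distribution:

X ~ Normal(μ=114, σ=14.8):
Var(X) = 219.0400

Y ~ Normal(μ=120, σ=10.4):
Var(Y) = 108.1600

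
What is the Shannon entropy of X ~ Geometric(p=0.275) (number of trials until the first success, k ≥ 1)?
2.1388 nats

We have X ~ Geometric(p=0.275) (number of trials until the first success, k ≥ 1).

The Shannon entropy measures the uncertainty or information content of the distribution.

For a Geometric distribution with p=0.275 (number of trials until the first success, k ≥ 1):
H(X) = 2.1388 nats

(In bits, this would be 3.0856 bits.)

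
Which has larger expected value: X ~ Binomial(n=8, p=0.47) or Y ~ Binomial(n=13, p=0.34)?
Y has larger mean (4.4200 > 3.7600)

Compute the expected value for each distribution:

X ~ Binomial(n=8, p=0.47):
E[X] = 3.7600

Y ~ Binomial(n=13, p=0.34):
E[Y] = 4.4200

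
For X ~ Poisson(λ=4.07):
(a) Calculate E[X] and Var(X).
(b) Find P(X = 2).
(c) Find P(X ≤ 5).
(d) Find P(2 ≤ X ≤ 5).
(a) E[X] = 4.0700, Var(X) = 4.0700
(b) P(X = 2) = 0.141443
(c) P(X ≤ 5) = 0.774096
(d) P(2 ≤ X ≤ 5) = 0.687514

We have X ~ Poisson(λ=4.07).

(a) Moments:
E[X] = 4.0700
Var(X) = 4.0700
σ = √Var(X) = 2.0174

(b) Point probability using PMF:
P(X = 2) = 0.141443

(c) Cumulative probability using CDF:
P(X ≤ 5) = F(5) = 0.774096

(d) Range probability:
P(2 ≤ X ≤ 5) = P(X ≤ 5) - P(X ≤ 1)
                   = F(5) - F(1)
                   = 0.774096 - 0.086582
                   = 0.687514

This means approximately 68.8% of outcomes fall in the interval [2, 5].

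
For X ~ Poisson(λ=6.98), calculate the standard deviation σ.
2.6420

We have X ~ Poisson(λ=6.98).

For a Poisson distribution with λ=6.98:
σ = √Var(X) = 2.6420

The standard deviation is the square root of the variance.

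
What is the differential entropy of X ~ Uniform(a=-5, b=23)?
3.3322 nats

We have X ~ Uniform(a=-5, b=23).

The differential entropy measures the uncertainty or information content of the distribution.

For a Uniform distribution with a=-5, b=23:
h(X) = 3.3322 nats

(In bits, this would be 4.8074 bits.)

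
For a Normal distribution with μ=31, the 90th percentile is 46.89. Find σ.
σ = 12.3990

For X ~ Normal(μ, σ), the p-th percentile satisfies x = μ + z_p × σ,
where z_p = Φ⁻¹(p) is the standard normal quantile.

Step 1: z_{0.9} = Φ⁻¹(0.9) = 1.2816

Step 2: Solve for σ:
46.89 = 31 + 1.2816 × σ
σ = (46.89 - 31) / 1.2816
σ = 15.89 / 1.2816
σ = 12.3990

Verification: μ + z × σ = 31 + 1.2816 × 12.3990 = 46.89 ✓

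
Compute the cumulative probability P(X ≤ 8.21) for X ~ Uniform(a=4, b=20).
0.263125

We have X ~ Uniform(a=4, b=20).

The CDF gives us P(X ≤ k).

Using the CDF:
P(X ≤ 8.21) = 0.263125

This means there's approximately a 26.3% chance that X is at most 8.21.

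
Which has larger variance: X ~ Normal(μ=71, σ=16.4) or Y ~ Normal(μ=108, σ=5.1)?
X has larger variance (268.9600 > 26.0100)

Compute the variance for each distribution:

X ~ Normal(μ=71, σ=16.4):
Var(X) = 268.9600

Y ~ Normal(μ=108, σ=5.1):
Var(Y) = 26.0100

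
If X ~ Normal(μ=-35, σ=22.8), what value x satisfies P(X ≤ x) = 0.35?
-43.7853

We have X ~ Normal(μ=-35, σ=22.8).

We want to find x such that P(X ≤ x) = 0.35.

This is the 35th percentile, which means 35% of values fall below this point.

Using the inverse CDF (quantile function):
x = F⁻¹(0.35) = -43.7853

Verification: P(X ≤ -43.7853) = 0.35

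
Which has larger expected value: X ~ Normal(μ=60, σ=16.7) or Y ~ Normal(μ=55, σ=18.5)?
X has larger mean (60.0000 > 55.0000)

Compute the expected value for each distribution:

X ~ Normal(μ=60, σ=16.7):
E[X] = 60.0000

Y ~ Normal(μ=55, σ=18.5):
E[Y] = 55.0000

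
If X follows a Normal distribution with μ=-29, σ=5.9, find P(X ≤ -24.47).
0.778696

We have X ~ Normal(μ=-29, σ=5.9).

The CDF gives us P(X ≤ k).

Using the CDF:
P(X ≤ -24.47) = 0.778696

This means there's approximately a 77.9% chance that X is at most -24.47.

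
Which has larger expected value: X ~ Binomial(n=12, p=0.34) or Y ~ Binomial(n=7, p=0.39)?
X has larger mean (4.0800 > 2.7300)

Compute the expected value for each distribution:

X ~ Binomial(n=12, p=0.34):
E[X] = 4.0800

Y ~ Binomial(n=7, p=0.39):
E[Y] = 2.7300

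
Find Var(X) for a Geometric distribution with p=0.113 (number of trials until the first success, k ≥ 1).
69.4651

We have X ~ Geometric(p=0.113) (number of trials until the first success, k ≥ 1).

For a Geometric distribution with p=0.113 (number of trials until the first success, k ≥ 1):
Var(X) = 69.4651

The variance measures the spread of the distribution around the mean.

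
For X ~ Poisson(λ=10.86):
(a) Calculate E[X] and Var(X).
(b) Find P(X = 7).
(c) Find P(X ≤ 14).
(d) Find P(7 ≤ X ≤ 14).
(a) E[X] = 10.8600, Var(X) = 10.8600
(b) P(X = 7) = 0.067911
(c) P(X ≤ 14) = 0.864034
(d) P(7 ≤ X ≤ 14) = 0.779480

We have X ~ Poisson(λ=10.86).

(a) Moments:
E[X] = 10.8600
Var(X) = 10.8600
σ = √Var(X) = 3.2955

(b) Point probability using PMF:
P(X = 7) = 0.067911

(c) Cumulative probability using CDF:
P(X ≤ 14) = F(14) = 0.864034

(d) Range probability:
P(7 ≤ X ≤ 14) = P(X ≤ 14) - P(X ≤ 6)
                   = F(14) - F(6)
                   = 0.864034 - 0.084554
                   = 0.779480

This means approximately 77.9% of outcomes fall in the interval [7, 14].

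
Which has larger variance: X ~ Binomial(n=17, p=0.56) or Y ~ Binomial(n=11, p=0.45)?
X has larger variance (4.1888 > 2.7225)

Compute the variance for each distribution:

X ~ Binomial(n=17, p=0.56):
Var(X) = 4.1888

Y ~ Binomial(n=11, p=0.45):
Var(Y) = 2.7225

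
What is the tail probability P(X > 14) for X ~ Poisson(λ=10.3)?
0.100022

We have X ~ Poisson(λ=10.3).

P(X > 14) = 1 - P(X ≤ 14)
                = 1 - F(14)
                = 1 - 0.899978
                = 0.100022

So there's approximately a 10.0% chance that X exceeds 14.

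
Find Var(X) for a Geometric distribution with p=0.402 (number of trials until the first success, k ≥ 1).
3.7004

We have X ~ Geometric(p=0.402) (number of trials until the first success, k ≥ 1).

For a Geometric distribution with p=0.402 (number of trials until the first success, k ≥ 1):
Var(X) = 3.7004

The variance measures the spread of the distribution around the mean.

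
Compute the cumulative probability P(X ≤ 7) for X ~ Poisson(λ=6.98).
0.601694

We have X ~ Poisson(λ=6.98).

The CDF gives us P(X ≤ k).

Using the CDF:
P(X ≤ 7) = 0.601694

This means there's approximately a 60.2% chance that X is at most 7.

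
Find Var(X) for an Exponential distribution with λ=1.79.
0.3121

We have X ~ Exponential(λ=1.79).

For an Exponential distribution with λ=1.79:
Var(X) = 0.3121

The variance measures the spread of the distribution around the mean.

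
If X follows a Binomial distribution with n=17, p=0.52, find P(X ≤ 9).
0.623949

We have X ~ Binomial(n=17, p=0.52).

The CDF gives us P(X ≤ k).

Using the CDF:
P(X ≤ 9) = 0.623949

This means there's approximately a 62.4% chance that X is at most 9.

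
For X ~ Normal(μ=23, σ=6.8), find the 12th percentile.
15.0101

We have X ~ Normal(μ=23, σ=6.8).

We want to find x such that P(X ≤ x) = 0.12.

This is the 12th percentile, which means 12% of values fall below this point.

Using the inverse CDF (quantile function):
x = F⁻¹(0.12) = 15.0101

Verification: P(X ≤ 15.0101) = 0.12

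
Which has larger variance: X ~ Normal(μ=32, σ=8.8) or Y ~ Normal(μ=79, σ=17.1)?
Y has larger variance (292.4100 > 77.4400)

Compute the variance for each distribution:

X ~ Normal(μ=32, σ=8.8):
Var(X) = 77.4400

Y ~ Normal(μ=79, σ=17.1):
Var(Y) = 292.4100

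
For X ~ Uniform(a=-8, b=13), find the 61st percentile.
4.8100

We have X ~ Uniform(a=-8, b=13).

We want to find x such that P(X ≤ x) = 0.61.

This is the 61st percentile, which means 61% of values fall below this point.

Using the inverse CDF (quantile function):
x = F⁻¹(0.61) = 4.8100

Verification: P(X ≤ 4.8100) = 0.61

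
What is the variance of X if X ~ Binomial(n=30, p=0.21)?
4.9770

We have X ~ Binomial(n=30, p=0.21).

For a Binomial distribution with n=30, p=0.21:
Var(X) = 4.9770

The variance measures the spread of the distribution around the mean.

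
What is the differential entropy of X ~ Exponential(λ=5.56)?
-0.7156 nats

We have X ~ Exponential(λ=5.56).

The differential entropy measures the uncertainty or information content of the distribution.

For an Exponential distribution with λ=5.56:
h(X) = -0.7156 nats

(In bits, this would be -1.0324 bits.)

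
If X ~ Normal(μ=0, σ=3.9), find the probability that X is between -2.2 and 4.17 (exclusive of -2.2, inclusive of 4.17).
0.571175

We have X ~ Normal(μ=0, σ=3.9).

To find P(-2.2 < X ≤ 4.17), we use:
P(-2.2 < X ≤ 4.17) = P(X ≤ 4.17) - P(X ≤ -2.2)
                 = F(4.17) - F(-2.2)
                 = 0.857517 - 0.286342
                 = 0.571175

So there's approximately a 57.1% chance that X falls in this range.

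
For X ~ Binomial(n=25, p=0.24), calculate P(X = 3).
0.075903

We have X ~ Binomial(n=25, p=0.24).

For a Binomial distribution, the PMF gives us the probability of each outcome.

Using the PMF formula:
P(X = 3) = 0.075903

Rounded to 4 decimal places: 0.0759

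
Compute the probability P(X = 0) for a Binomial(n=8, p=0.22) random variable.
0.137011

We have X ~ Binomial(n=8, p=0.22).

For a Binomial distribution, the PMF gives us the probability of each outcome.

Using the PMF formula:
P(X = 0) = 0.137011

Rounded to 4 decimal places: 0.1370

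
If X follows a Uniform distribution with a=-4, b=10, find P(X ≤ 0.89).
0.349286

We have X ~ Uniform(a=-4, b=10).

The CDF gives us P(X ≤ k).

Using the CDF:
P(X ≤ 0.89) = 0.349286

This means there's approximately a 34.9% chance that X is at most 0.89.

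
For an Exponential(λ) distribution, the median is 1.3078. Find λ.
λ = 0.5300

For X ~ Exponential(λ), the CDF is F(x) = 1 - e^(-λx).
The median m satisfies F(m) = 0.5:
1 - e^(-λm) = 0.5
e^(-λm) = 0.5
λm = ln(2)
m = ln(2) / λ

Given m = 1.3078:
λ = ln(2) / 1.3078 = 0.693147 / 1.3078 = 0.5300

Verification: ln(2) / 0.5300 = 1.3078 ✓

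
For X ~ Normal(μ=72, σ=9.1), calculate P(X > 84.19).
0.090194

We have X ~ Normal(μ=72, σ=9.1).

P(X > 84.19) = 1 - P(X ≤ 84.19)
                = 1 - F(84.19)
                = 1 - 0.909806
                = 0.090194

So there's approximately a 9.0% chance that X exceeds 84.19.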